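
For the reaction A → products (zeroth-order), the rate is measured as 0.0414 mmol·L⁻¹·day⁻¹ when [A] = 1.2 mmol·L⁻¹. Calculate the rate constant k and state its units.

0.0414 mmol·L⁻¹·day⁻¹

Step 1: For a zeroth-order reaction, rate = k (independent of concentration).
Step 2: k = rate = 0.0414 mmol·L⁻¹·day⁻¹.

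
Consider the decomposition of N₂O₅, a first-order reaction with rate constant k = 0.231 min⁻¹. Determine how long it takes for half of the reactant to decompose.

3.001 min

Step 1: For a first-order reaction, t₁/₂ = ln(2)/k
Step 2: t₁/₂ = ln(2)/0.231
Step 3: t₁/₂ = 0.6931/0.231 = 3.001 min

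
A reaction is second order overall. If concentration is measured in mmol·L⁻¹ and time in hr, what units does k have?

(mmol·L⁻¹)⁻¹·hr⁻¹

Step 1: For overall order n, rate = k × (concentration)^n.
Step 2: Rate has units mmol·L⁻¹·hr⁻¹; concentration term has units (mmol·L⁻¹)^2.
Step 3: k = rate / (concentration)^n, so units of k = (mmol·L⁻¹)^(1-2)·hr⁻¹ = (mmol·L⁻¹)⁻¹·hr⁻¹.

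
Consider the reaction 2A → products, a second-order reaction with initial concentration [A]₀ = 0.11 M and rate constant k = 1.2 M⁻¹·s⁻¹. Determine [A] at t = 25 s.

0.02558 M

Step 1: For a second-order reaction: 1/[A] = 1/[A]₀ + kt
Step 2: 1/[A] = 1/0.11 + 1.2 × 25
Step 3: 1/[A] = 9.091 + 30 = 39.09
Step 4: [A] = 1/39.09 = 0.02558 M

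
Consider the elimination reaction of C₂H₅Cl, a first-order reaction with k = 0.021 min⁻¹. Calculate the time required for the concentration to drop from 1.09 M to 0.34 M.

55.48 min

Step 1: For first-order: t = ln([C₂H₅Cl]₀/[C₂H₅Cl])/k
Step 2: t = ln(1.09/0.34)/0.021
Step 3: t = ln(3.206)/0.021
Step 4: t = 1.165/0.021 = 55.48 min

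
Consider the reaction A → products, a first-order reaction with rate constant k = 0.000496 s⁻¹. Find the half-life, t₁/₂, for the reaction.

1397 s

Step 1: For a first-order reaction, t₁/₂ = ln(2)/k
Step 2: t₁/₂ = ln(2)/0.000496
Step 3: t₁/₂ = 0.6931/0.000496 = 1397 s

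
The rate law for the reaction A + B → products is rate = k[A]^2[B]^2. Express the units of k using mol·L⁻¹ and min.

(mol·L⁻¹)⁻³·min⁻¹

Step 1: Overall order = 2 + 2 = 4.
Step 2: rate has units mol·L⁻¹·min⁻¹; [A]^2[B]^2 has units (mol·L⁻¹)^4.
Step 3: k = rate/([A]^2[B]^2), so units of k = (mol·L⁻¹)^(1-4)·min⁻¹ = (mol·L⁻¹)⁻³·min⁻¹.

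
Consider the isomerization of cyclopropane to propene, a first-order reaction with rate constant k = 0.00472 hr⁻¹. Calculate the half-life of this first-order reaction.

146.9 hr

Step 1: For a first-order reaction, t₁/₂ = ln(2)/k
Step 2: t₁/₂ = ln(2)/0.00472
Step 3: t₁/₂ = 0.6931/0.00472 = 146.9 hr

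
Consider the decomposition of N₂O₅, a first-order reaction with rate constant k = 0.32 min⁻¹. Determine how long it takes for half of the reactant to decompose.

2.166 min

Step 1: For a first-order reaction, t₁/₂ = ln(2)/k
Step 2: t₁/₂ = ln(2)/0.32
Step 3: t₁/₂ = 0.6931/0.32 = 2.166 min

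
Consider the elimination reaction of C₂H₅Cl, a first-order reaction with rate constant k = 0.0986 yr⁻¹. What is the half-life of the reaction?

7.03 yr

Step 1: For a first-order reaction, t₁/₂ = ln(2)/k
Step 2: t₁/₂ = ln(2)/0.0986
Step 3: t₁/₂ = 0.6931/0.0986 = 7.03 yr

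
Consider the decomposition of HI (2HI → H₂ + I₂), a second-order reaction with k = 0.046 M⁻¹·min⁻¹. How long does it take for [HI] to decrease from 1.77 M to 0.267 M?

69.14 min

Step 1: For second-order: t = (1/[HI] - 1/[HI]₀)/k
Step 2: t = (1/0.267 - 1/1.77)/0.046
Step 3: t = (3.745 - 0.565)/0.046
Step 4: t = 3.18/0.046 = 69.14 min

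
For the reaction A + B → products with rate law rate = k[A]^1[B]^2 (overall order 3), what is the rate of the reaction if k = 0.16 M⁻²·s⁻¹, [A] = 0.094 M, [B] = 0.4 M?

0.002406 M/s

Step 1: The rate law is rate = k[A]^1[B]^2, overall order = 1+2 = 3
Step 2: Substitute values: rate = 0.16 × (0.094)^1 × (0.4)^2
Step 3: rate = 0.16 × 0.094 × 0.16 = 0.0024064 M/s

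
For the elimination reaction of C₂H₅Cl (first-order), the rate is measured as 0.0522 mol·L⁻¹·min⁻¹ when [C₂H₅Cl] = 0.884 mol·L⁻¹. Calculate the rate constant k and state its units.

0.05905 min⁻¹

Step 1: rate = k[C₂H₅Cl]^1, so k = rate / [C₂H₅Cl]^1.
Step 2: k = 0.0522 / (0.884)^1 = 0.0522 / 0.884.
Step 3: k = 0.05905 min⁻¹.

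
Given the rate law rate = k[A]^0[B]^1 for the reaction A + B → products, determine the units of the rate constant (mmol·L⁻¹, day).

day⁻¹

Step 1: Overall order = 0 + 1 = 1.
Step 2: rate has units mmol·L⁻¹·day⁻¹; [A]^0[B]^1 has units (mmol·L⁻¹)^1.
Step 3: k = rate/([A]^0[B]^1), so units of k = (mmol·L⁻¹)^(1-1)·day⁻¹ = day⁻¹.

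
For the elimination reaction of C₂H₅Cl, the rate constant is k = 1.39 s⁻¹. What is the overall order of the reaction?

first order (1)

Step 1: The units of k for an nth-order reaction are (concentration)^(1-n)·(time)⁻¹.
Step 2: Here k has units s⁻¹, so the concentration exponent is 0.
Step 3: 1 - n = 0 ⇒ n = 1. The reaction is first order.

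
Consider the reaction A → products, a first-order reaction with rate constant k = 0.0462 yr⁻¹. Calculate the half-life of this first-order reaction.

15 yr

Step 1: For a first-order reaction, t₁/₂ = ln(2)/k
Step 2: t₁/₂ = ln(2)/0.0462
Step 3: t₁/₂ = 0.6931/0.0462 = 15 yr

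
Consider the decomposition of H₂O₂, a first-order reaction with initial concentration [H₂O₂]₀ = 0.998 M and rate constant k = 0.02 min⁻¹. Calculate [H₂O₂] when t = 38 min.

0.4667 M

Step 1: For a first-order reaction: [H₂O₂] = [H₂O₂]₀ × e^(-kt)
Step 2: [H₂O₂] = 0.998 × e^(-0.02 × 38)
Step 3: [H₂O₂] = 0.998 × e^(-0.76)
Step 4: [H₂O₂] = 0.998 × 0.467666 = 0.4667 M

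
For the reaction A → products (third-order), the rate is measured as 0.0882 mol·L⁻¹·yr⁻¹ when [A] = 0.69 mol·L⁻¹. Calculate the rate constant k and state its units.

0.2685 (mol·L⁻¹)⁻²·yr⁻¹

Step 1: rate = k[A]^3, so k = rate / [A]^3.
Step 2: k = 0.0882 / (0.69)^3 = 0.0882 / 0.3285.
Step 3: k = 0.2685 (mol·L⁻¹)⁻²·yr⁻¹.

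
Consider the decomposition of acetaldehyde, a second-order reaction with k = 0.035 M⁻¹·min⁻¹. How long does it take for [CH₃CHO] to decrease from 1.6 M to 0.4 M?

53.57 min

Step 1: For second-order: t = (1/[CH₃CHO] - 1/[CH₃CHO]₀)/k
Step 2: t = (1/0.4 - 1/1.6)/0.035
Step 3: t = (2.5 - 0.625)/0.035
Step 4: t = 1.875/0.035 = 53.57 min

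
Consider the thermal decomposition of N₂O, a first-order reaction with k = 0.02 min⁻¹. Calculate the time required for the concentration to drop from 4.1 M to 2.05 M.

34.66 min

Step 1: For first-order: t = ln([N₂O]₀/[N₂O])/k
Step 2: t = ln(4.1/2.05)/0.02
Step 3: t = ln(2)/0.02
Step 4: t = 0.6931/0.02 = 34.66 min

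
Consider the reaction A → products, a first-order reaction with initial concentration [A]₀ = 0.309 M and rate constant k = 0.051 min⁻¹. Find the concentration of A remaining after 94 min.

0.002558 M

Step 1: For a first-order reaction: [A] = [A]₀ × e^(-kt)
Step 2: [A] = 0.309 × e^(-0.051 × 94)
Step 3: [A] = 0.309 × e^(-4.794)
Step 4: [A] = 0.309 × 0.00827927 = 0.002558 M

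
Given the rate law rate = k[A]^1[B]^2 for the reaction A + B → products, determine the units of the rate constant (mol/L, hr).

(mol/L)⁻²·hr⁻¹

Step 1: Overall order = 1 + 2 = 3.
Step 2: rate has units mol/L·hr⁻¹; [A]^1[B]^2 has units (mol/L)^3.
Step 3: k = rate/([A]^1[B]^2), so units of k = (mol/L)^(1-3)·hr⁻¹ = (mol/L)⁻²·hr⁻¹.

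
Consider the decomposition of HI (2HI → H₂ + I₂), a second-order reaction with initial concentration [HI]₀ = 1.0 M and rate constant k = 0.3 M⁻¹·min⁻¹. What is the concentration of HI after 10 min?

0.25 M

Step 1: For a second-order reaction: 1/[HI] = 1/[HI]₀ + kt
Step 2: 1/[HI] = 1/1.0 + 0.3 × 10
Step 3: 1/[HI] = 1 + 3 = 4
Step 4: [HI] = 1/4 = 0.25 M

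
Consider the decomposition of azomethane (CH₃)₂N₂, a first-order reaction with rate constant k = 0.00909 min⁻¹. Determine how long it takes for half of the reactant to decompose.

76.25 min

Step 1: For a first-order reaction, t₁/₂ = ln(2)/k
Step 2: t₁/₂ = ln(2)/0.00909
Step 3: t₁/₂ = 0.6931/0.00909 = 76.25 min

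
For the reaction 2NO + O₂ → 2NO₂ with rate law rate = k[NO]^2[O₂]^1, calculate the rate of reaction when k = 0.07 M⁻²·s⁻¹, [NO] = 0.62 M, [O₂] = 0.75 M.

0.02018 M/s

Step 1: The rate law is rate = k[NO]^2[O₂]^1
Step 2: Substitute: rate = 0.07 × (0.62)^2 × (0.75)^1
Step 3: rate = 0.07 × 0.3844 × 0.75 = 0.020181 M/s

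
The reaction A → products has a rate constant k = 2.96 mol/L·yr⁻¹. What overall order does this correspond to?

zeroth order (0)

Step 1: The units of k for an nth-order reaction are (concentration)^(1-n)·(time)⁻¹.
Step 2: Here k has units mol/L·yr⁻¹, so the concentration exponent is 1.
Step 3: 1 - n = 1 ⇒ n = 0. The reaction is zeroth order.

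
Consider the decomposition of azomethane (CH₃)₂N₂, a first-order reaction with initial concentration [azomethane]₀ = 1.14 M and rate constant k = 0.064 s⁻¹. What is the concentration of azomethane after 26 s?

0.2159 M

Step 1: For a first-order reaction: [azomethane] = [azomethane]₀ × e^(-kt)
Step 2: [azomethane] = 1.14 × e^(-0.064 × 26)
Step 3: [azomethane] = 1.14 × e^(-1.664)
Step 4: [azomethane] = 1.14 × 0.18938 = 0.2159 M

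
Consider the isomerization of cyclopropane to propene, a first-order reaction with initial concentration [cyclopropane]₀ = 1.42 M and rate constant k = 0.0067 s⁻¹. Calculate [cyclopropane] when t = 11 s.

1.319 M

Step 1: For a first-order reaction: [cyclopropane] = [cyclopropane]₀ × e^(-kt)
Step 2: [cyclopropane] = 1.42 × e^(-0.0067 × 11)
Step 3: [cyclopropane] = 1.42 × e^(-0.0737)
Step 4: [cyclopropane] = 1.42 × 0.92895 = 1.319 M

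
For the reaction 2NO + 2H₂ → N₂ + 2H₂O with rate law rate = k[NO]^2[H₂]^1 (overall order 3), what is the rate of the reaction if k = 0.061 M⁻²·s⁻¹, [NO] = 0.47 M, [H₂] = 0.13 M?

0.001752 M/s

Step 1: The rate law is rate = k[NO]^2[H₂]^1, overall order = 2+1 = 3
Step 2: Substitute values: rate = 0.061 × (0.47)^2 × (0.13)^1
Step 3: rate = 0.061 × 0.2209 × 0.13 = 0.00175174 M/s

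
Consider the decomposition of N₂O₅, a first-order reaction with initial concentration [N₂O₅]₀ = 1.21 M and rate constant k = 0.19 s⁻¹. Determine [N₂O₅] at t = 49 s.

0.0001095 M

Step 1: For a first-order reaction: [N₂O₅] = [N₂O₅]₀ × e^(-kt)
Step 2: [N₂O₅] = 1.21 × e^(-0.19 × 49)
Step 3: [N₂O₅] = 1.21 × e^(-9.31)
Step 4: [N₂O₅] = 1.21 × 9.05145e-05 = 0.0001095 M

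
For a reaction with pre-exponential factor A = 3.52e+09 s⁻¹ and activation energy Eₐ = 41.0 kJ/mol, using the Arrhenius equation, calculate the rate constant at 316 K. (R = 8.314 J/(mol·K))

5.88e+02 s⁻¹

Step 1: Use the Arrhenius equation: k = A × exp(-Eₐ/RT)
Step 2: Convert Eₐ to J/mol: 41.0 kJ/mol = 41000 J/mol
Step 3: Calculate the exponent: -Eₐ/(RT) = -41000/(8.314 × 316) = -15.60583
Step 4: k = 3.52e+09 × exp(-15.60583)
Step 5: k = 3.52e+09 × 1.66907e-07 = 5.8751e+02 s⁻¹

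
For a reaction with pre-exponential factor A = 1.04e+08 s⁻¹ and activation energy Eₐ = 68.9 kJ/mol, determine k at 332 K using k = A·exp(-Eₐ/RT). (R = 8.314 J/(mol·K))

1.50e-03 s⁻¹

Step 1: Use the Arrhenius equation: k = A × exp(-Eₐ/RT)
Step 2: Convert Eₐ to J/mol: 68.9 kJ/mol = 68900 J/mol
Step 3: Calculate the exponent: -Eₐ/(RT) = -68900/(8.314 × 332) = -24.96153
Step 4: k = 1.04e+08 × exp(-24.96153)
Step 5: k = 1.04e+08 × 1.44326e-11 = 1.5010e-03 s⁻¹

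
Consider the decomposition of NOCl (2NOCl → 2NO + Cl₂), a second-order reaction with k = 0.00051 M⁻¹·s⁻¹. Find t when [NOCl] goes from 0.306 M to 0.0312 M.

5.644e+04 s

Step 1: For second-order: t = (1/[NOCl] - 1/[NOCl]₀)/k
Step 2: t = (1/0.0312 - 1/0.306)/0.00051
Step 3: t = (32.05 - 3.268)/0.00051
Step 4: t = 28.78/0.00051 = 5.644e+04 s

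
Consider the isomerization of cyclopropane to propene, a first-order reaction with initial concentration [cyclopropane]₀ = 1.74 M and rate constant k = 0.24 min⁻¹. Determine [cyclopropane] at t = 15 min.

0.04754 M

Step 1: For a first-order reaction: [cyclopropane] = [cyclopropane]₀ × e^(-kt)
Step 2: [cyclopropane] = 1.74 × e^(-0.24 × 15)
Step 3: [cyclopropane] = 1.74 × e^(-3.6)
Step 4: [cyclopropane] = 1.74 × 0.0273237 = 0.04754 M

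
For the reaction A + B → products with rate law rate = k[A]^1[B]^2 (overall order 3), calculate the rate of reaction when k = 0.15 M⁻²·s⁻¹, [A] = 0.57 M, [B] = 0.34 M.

0.009884 M/s

Step 1: The rate law is rate = k[A]^1[B]^2, overall order = 1+2 = 3
Step 2: Substitute values: rate = 0.15 × (0.57)^1 × (0.34)^2
Step 3: rate = 0.15 × 0.57 × 0.1156 = 0.0098838 M/s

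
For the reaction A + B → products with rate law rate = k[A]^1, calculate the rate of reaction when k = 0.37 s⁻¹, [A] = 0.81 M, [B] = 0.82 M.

0.2997 M/s

Step 1: The rate law is rate = k[A]^1
Step 2: Note that the rate does not depend on [B] (zero order in B).
Step 3: rate = 0.37 × (0.81)^1 = 0.2997 M/s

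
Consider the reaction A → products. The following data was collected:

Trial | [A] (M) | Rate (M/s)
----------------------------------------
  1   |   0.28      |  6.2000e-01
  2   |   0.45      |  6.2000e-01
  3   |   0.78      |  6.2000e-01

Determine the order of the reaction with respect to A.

zeroth order (0)

Step 1: Compare trials - when concentration changes, rate stays constant.
Step 2: rate₂/rate₁ = 6.2000e-01/6.2000e-01 = 1
Step 3: [A]₂/[A]₁ = 0.45/0.28 = 1.607
Step 4: Since rate ratio ≈ (conc ratio)^0, the reaction is zeroth order.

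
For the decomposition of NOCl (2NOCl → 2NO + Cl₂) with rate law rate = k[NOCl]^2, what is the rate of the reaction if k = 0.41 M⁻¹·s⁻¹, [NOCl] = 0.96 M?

0.3779 M/s

Step 1: Identify the rate law: rate = k[NOCl]^2
Step 2: Substitute values: rate = 0.41 × (0.96)^2
Step 3: Calculate: rate = 0.41 × 0.9216 = 0.377856 M/s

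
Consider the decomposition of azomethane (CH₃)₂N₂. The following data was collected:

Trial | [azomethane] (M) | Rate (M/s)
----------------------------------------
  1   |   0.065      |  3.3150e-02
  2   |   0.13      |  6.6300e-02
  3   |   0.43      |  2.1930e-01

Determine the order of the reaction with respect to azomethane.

first order (1)

Step 1: Compare trials to find order n where rate₂/rate₁ = ([azomethane]₂/[azomethane]₁)^n
Step 2: rate₂/rate₁ = 6.6300e-02/3.3150e-02 = 2
Step 3: [azomethane]₂/[azomethane]₁ = 0.13/0.065 = 2
Step 4: n = ln(2)/ln(2) = 1.00 ≈ 1
Step 5: The reaction is first order in azomethane.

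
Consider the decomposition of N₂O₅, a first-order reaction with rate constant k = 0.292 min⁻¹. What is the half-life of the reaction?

2.374 min

Step 1: For a first-order reaction, t₁/₂ = ln(2)/k
Step 2: t₁/₂ = ln(2)/0.292
Step 3: t₁/₂ = 0.6931/0.292 = 2.374 min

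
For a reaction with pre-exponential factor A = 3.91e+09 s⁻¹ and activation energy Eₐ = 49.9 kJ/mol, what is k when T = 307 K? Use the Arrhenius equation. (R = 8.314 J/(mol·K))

1.26e+01 s⁻¹

Step 1: Use the Arrhenius equation: k = A × exp(-Eₐ/RT)
Step 2: Convert Eₐ to J/mol: 49.9 kJ/mol = 49900 J/mol
Step 3: Calculate the exponent: -Eₐ/(RT) = -49900/(8.314 × 307) = -19.55024
Step 4: k = 3.91e+09 × exp(-19.55024)
Step 5: k = 3.91e+09 × 3.23176e-09 = 1.2636e+01 s⁻¹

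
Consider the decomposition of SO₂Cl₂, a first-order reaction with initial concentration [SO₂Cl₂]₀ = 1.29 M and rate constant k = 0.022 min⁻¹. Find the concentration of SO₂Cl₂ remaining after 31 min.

0.6522 M

Step 1: For a first-order reaction: [SO₂Cl₂] = [SO₂Cl₂]₀ × e^(-kt)
Step 2: [SO₂Cl₂] = 1.29 × e^(-0.022 × 31)
Step 3: [SO₂Cl₂] = 1.29 × e^(-0.682)
Step 4: [SO₂Cl₂] = 1.29 × 0.505605 = 0.6522 M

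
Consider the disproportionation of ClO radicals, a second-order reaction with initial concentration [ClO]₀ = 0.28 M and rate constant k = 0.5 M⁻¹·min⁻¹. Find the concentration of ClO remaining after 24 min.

0.06422 M

Step 1: For a second-order reaction: 1/[ClO] = 1/[ClO]₀ + kt
Step 2: 1/[ClO] = 1/0.28 + 0.5 × 24
Step 3: 1/[ClO] = 3.571 + 12 = 15.57
Step 4: [ClO] = 1/15.57 = 0.06422 M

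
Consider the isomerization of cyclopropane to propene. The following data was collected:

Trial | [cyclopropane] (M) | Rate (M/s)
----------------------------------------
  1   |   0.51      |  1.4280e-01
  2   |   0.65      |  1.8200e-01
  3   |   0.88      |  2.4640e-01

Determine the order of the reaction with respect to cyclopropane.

first order (1)

Step 1: Compare trials to find order n where rate₂/rate₁ = ([cyclopropane]₂/[cyclopropane]₁)^n
Step 2: rate₂/rate₁ = 1.8200e-01/1.4280e-01 = 1.275
Step 3: [cyclopropane]₂/[cyclopropane]₁ = 0.65/0.51 = 1.275
Step 4: n = ln(1.275)/ln(1.275) = 1.00 ≈ 1
Step 5: The reaction is first order in cyclopropane.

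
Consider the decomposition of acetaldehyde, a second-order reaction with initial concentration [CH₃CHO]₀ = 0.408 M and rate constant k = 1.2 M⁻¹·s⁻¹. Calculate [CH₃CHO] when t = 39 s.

0.0203 M

Step 1: For a second-order reaction: 1/[CH₃CHO] = 1/[CH₃CHO]₀ + kt
Step 2: 1/[CH₃CHO] = 1/0.408 + 1.2 × 39
Step 3: 1/[CH₃CHO] = 2.451 + 46.8 = 49.25
Step 4: [CH₃CHO] = 1/49.25 = 0.0203 M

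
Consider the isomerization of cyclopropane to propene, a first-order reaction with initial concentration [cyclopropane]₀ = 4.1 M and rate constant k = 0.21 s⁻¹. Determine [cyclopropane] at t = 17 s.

0.1154 M

Step 1: For a first-order reaction: [cyclopropane] = [cyclopropane]₀ × e^(-kt)
Step 2: [cyclopropane] = 4.1 × e^(-0.21 × 17)
Step 3: [cyclopropane] = 4.1 × e^(-3.57)
Step 4: [cyclopropane] = 4.1 × 0.0281559 = 0.1154 M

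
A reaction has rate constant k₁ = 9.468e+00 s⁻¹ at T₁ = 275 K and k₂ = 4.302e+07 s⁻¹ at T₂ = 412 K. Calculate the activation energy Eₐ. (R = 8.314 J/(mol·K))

105.4 kJ/mol

Step 1: Use the two-temperature Arrhenius form: ln(k₂/k₁) = -Eₐ/R × (1/T₂ - 1/T₁)
Step 2: ln(k₂/k₁) = ln(4.302e+07/9.468e+00) = ln(4.54373e+06) = 15.3293
Step 3: 1/T₂ - 1/T₁ = 1/412 - 1/275 = -1.209179e-03 K⁻¹
Step 4: Eₐ = -R × ln(k₂/k₁) / (1/T₂ - 1/T₁) = -8.314 × 15.3293 / -1.209179e-03
Step 5: Eₐ = 1.0540e+05 J/mol = 105.4 kJ/mol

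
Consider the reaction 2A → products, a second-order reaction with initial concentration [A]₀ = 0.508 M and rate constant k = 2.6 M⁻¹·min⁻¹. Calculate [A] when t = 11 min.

0.03271 M

Step 1: For a second-order reaction: 1/[A] = 1/[A]₀ + kt
Step 2: 1/[A] = 1/0.508 + 2.6 × 11
Step 3: 1/[A] = 1.969 + 28.6 = 30.57
Step 4: [A] = 1/30.57 = 0.03271 M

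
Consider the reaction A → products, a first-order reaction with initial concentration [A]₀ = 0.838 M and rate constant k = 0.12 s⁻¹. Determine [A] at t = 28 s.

0.02911 M

Step 1: For a first-order reaction: [A] = [A]₀ × e^(-kt)
Step 2: [A] = 0.838 × e^(-0.12 × 28)
Step 3: [A] = 0.838 × e^(-3.36)
Step 4: [A] = 0.838 × 0.0347353 = 0.02911 M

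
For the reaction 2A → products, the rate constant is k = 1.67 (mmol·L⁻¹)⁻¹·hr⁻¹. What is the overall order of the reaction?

second order (2)

Step 1: The units of k for an nth-order reaction are (concentration)^(1-n)·(time)⁻¹.
Step 2: Here k has units (mmol·L⁻¹)⁻¹·hr⁻¹, so the concentration exponent is -1.
Step 3: 1 - n = -1 ⇒ n = 2. The reaction is second order.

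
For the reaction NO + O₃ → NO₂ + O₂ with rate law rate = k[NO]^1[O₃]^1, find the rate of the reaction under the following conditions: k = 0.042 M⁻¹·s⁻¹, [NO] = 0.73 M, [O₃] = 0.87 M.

0.02667 M/s

Step 1: The rate law is rate = k[NO]^1[O₃]^1
Step 2: Substitute: rate = 0.042 × (0.73)^1 × (0.87)^1
Step 3: rate = 0.042 × 0.73 × 0.87 = 0.0266742 M/s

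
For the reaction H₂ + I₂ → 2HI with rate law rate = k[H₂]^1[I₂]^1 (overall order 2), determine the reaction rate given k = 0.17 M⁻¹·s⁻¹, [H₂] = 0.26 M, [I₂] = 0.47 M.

0.02077 M/s

Step 1: The rate law is rate = k[H₂]^1[I₂]^1, overall order = 1+1 = 2
Step 2: Substitute values: rate = 0.17 × (0.26)^1 × (0.47)^1
Step 3: rate = 0.17 × 0.26 × 0.47 = 0.020774 M/s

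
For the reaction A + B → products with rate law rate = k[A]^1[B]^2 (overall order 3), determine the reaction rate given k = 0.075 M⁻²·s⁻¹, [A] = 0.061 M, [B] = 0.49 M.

0.001098 M/s

Step 1: The rate law is rate = k[A]^1[B]^2, overall order = 1+2 = 3
Step 2: Substitute values: rate = 0.075 × (0.061)^1 × (0.49)^2
Step 3: rate = 0.075 × 0.061 × 0.2401 = 0.00109846 M/s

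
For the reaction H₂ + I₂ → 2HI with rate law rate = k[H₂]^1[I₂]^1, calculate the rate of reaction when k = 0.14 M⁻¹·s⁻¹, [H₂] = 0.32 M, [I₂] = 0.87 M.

0.03898 M/s

Step 1: The rate law is rate = k[H₂]^1[I₂]^1
Step 2: Substitute: rate = 0.14 × (0.32)^1 × (0.87)^1
Step 3: rate = 0.14 × 0.32 × 0.87 = 0.038976 M/s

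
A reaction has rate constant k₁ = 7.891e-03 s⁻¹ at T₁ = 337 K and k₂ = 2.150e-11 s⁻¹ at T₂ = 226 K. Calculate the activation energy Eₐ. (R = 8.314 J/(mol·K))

112.5 kJ/mol

Step 1: Use the two-temperature Arrhenius form: ln(k₂/k₁) = -Eₐ/R × (1/T₂ - 1/T₁)
Step 2: ln(k₂/k₁) = ln(2.150e-11/7.891e-03) = ln(2.72462e-09) = -19.7209
Step 3: 1/T₂ - 1/T₁ = 1/226 - 1/337 = 1.457420e-03 K⁻¹
Step 4: Eₐ = -R × ln(k₂/k₁) / (1/T₂ - 1/T₁) = -8.314 × -19.7209 / 1.457420e-03
Step 5: Eₐ = 1.1250e+05 J/mol = 112.5 kJ/mol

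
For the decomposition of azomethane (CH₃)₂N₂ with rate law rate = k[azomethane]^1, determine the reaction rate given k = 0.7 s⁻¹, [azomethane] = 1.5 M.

1.05 M/s

Step 1: Identify the rate law: rate = k[azomethane]^1
Step 2: Substitute values: rate = 0.7 × (1.5)^1
Step 3: Calculate: rate = 0.7 × 1.5 = 1.05 M/s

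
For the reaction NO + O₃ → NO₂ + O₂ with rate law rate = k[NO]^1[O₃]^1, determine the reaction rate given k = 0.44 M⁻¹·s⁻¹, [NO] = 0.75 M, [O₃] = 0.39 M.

0.1287 M/s

Step 1: The rate law is rate = k[NO]^1[O₃]^1
Step 2: Substitute: rate = 0.44 × (0.75)^1 × (0.39)^1
Step 3: rate = 0.44 × 0.75 × 0.39 = 0.1287 M/s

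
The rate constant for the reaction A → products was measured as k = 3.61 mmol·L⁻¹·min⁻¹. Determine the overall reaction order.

zeroth order (0)

Step 1: The units of k for an nth-order reaction are (concentration)^(1-n)·(time)⁻¹.
Step 2: Here k has units mmol·L⁻¹·min⁻¹, so the concentration exponent is 1.
Step 3: 1 - n = 1 ⇒ n = 0. The reaction is zeroth order.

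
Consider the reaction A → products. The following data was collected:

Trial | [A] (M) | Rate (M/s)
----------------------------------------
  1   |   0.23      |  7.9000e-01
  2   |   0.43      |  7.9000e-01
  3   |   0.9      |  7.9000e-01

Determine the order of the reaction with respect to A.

zeroth order (0)

Step 1: Compare trials - when concentration changes, rate stays constant.
Step 2: rate₂/rate₁ = 7.9000e-01/7.9000e-01 = 1
Step 3: [A]₂/[A]₁ = 0.43/0.23 = 1.87
Step 4: Since rate ratio ≈ (conc ratio)^0, the reaction is zeroth order.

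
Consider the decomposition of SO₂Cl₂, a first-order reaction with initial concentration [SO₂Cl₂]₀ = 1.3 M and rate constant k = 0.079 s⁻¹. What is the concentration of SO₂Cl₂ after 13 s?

0.4655 M

Step 1: For a first-order reaction: [SO₂Cl₂] = [SO₂Cl₂]₀ × e^(-kt)
Step 2: [SO₂Cl₂] = 1.3 × e^(-0.079 × 13)
Step 3: [SO₂Cl₂] = 1.3 × e^(-1.027)
Step 4: [SO₂Cl₂] = 1.3 × 0.35808 = 0.4655 M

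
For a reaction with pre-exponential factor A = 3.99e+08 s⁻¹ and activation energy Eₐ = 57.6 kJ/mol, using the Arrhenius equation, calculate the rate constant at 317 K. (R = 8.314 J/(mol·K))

1.29e-01 s⁻¹

Step 1: Use the Arrhenius equation: k = A × exp(-Eₐ/RT)
Step 2: Convert Eₐ to J/mol: 57.6 kJ/mol = 57600 J/mol
Step 3: Calculate the exponent: -Eₐ/(RT) = -57600/(8.314 × 317) = -21.85512
Step 4: k = 3.99e+08 × exp(-21.85512)
Step 5: k = 3.99e+08 × 3.22435e-10 = 1.2865e-01 s⁻¹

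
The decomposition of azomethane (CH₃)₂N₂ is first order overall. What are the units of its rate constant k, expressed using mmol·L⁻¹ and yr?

yr⁻¹

Step 1: For overall order n, rate = k × (concentration)^n.
Step 2: Rate has units mmol·L⁻¹·yr⁻¹; concentration term has units (mmol·L⁻¹)^1.
Step 3: k = rate / (concentration)^n, so units of k = (mmol·L⁻¹)^(1-1)·yr⁻¹ = yr⁻¹.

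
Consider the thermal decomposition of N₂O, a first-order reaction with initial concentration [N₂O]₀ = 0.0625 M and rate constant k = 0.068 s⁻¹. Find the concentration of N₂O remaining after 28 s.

0.009311 M

Step 1: For a first-order reaction: [N₂O] = [N₂O]₀ × e^(-kt)
Step 2: [N₂O] = 0.0625 × e^(-0.068 × 28)
Step 3: [N₂O] = 0.0625 × e^(-1.904)
Step 4: [N₂O] = 0.0625 × 0.148972 = 0.009311 M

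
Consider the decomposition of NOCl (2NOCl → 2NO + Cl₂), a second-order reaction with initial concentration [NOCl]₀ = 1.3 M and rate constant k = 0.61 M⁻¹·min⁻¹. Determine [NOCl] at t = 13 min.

0.115 M

Step 1: For a second-order reaction: 1/[NOCl] = 1/[NOCl]₀ + kt
Step 2: 1/[NOCl] = 1/1.3 + 0.61 × 13
Step 3: 1/[NOCl] = 0.7692 + 7.93 = 8.699
Step 4: [NOCl] = 1/8.699 = 0.115 M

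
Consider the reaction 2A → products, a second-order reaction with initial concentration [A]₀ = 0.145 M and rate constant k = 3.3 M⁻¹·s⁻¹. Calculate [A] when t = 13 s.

0.02008 M

Step 1: For a second-order reaction: 1/[A] = 1/[A]₀ + kt
Step 2: 1/[A] = 1/0.145 + 3.3 × 13
Step 3: 1/[A] = 6.897 + 42.9 = 49.8
Step 4: [A] = 1/49.8 = 0.02008 M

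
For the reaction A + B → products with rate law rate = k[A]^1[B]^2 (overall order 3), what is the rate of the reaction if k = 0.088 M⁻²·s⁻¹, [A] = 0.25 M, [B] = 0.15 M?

0.000495 M/s

Step 1: The rate law is rate = k[A]^1[B]^2, overall order = 1+2 = 3
Step 2: Substitute values: rate = 0.088 × (0.25)^1 × (0.15)^2
Step 3: rate = 0.088 × 0.25 × 0.0225 = 0.000495 M/s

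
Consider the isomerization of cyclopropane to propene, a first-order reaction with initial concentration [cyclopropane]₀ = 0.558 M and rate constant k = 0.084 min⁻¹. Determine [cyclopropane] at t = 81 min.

0.000619 M

Step 1: For a first-order reaction: [cyclopropane] = [cyclopropane]₀ × e^(-kt)
Step 2: [cyclopropane] = 0.558 × e^(-0.084 × 81)
Step 3: [cyclopropane] = 0.558 × e^(-6.804)
Step 4: [cyclopropane] = 0.558 × 0.00110933 = 0.000619 M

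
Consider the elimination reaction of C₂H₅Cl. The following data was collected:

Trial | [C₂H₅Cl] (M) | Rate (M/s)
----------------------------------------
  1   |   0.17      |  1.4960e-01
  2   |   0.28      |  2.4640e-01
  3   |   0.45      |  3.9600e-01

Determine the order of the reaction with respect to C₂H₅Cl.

first order (1)

Step 1: Compare trials to find order n where rate₂/rate₁ = ([C₂H₅Cl]₂/[C₂H₅Cl]₁)^n
Step 2: rate₂/rate₁ = 2.4640e-01/1.4960e-01 = 1.647
Step 3: [C₂H₅Cl]₂/[C₂H₅Cl]₁ = 0.28/0.17 = 1.647
Step 4: n = ln(1.647)/ln(1.647) = 1.00 ≈ 1
Step 5: The reaction is first order in C₂H₅Cl.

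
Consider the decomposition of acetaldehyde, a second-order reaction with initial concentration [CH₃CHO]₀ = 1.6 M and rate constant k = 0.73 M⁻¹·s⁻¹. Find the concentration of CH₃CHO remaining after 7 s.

0.1744 M

Step 1: For a second-order reaction: 1/[CH₃CHO] = 1/[CH₃CHO]₀ + kt
Step 2: 1/[CH₃CHO] = 1/1.6 + 0.73 × 7
Step 3: 1/[CH₃CHO] = 0.625 + 5.11 = 5.735
Step 4: [CH₃CHO] = 1/5.735 = 0.1744 M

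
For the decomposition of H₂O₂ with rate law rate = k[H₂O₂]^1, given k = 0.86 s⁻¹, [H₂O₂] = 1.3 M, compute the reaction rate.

1.118 M/s

Step 1: Identify the rate law: rate = k[H₂O₂]^1
Step 2: Substitute values: rate = 0.86 × (1.3)^1
Step 3: Calculate: rate = 0.86 × 1.3 = 1.118 M/s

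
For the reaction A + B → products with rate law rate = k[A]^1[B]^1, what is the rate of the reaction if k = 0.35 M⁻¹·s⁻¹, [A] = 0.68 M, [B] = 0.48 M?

0.1142 M/s

Step 1: The rate law is rate = k[A]^1[B]^1
Step 2: Substitute: rate = 0.35 × (0.68)^1 × (0.48)^1
Step 3: rate = 0.35 × 0.68 × 0.48 = 0.11424 M/s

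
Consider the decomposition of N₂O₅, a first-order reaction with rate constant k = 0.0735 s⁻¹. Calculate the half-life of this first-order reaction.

9.431 s

Step 1: For a first-order reaction, t₁/₂ = ln(2)/k
Step 2: t₁/₂ = ln(2)/0.0735
Step 3: t₁/₂ = 0.6931/0.0735 = 9.431 s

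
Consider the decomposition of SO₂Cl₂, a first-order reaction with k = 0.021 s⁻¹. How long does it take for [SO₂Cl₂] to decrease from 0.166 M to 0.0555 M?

52.17 s

Step 1: For first-order: t = ln([SO₂Cl₂]₀/[SO₂Cl₂])/k
Step 2: t = ln(0.166/0.0555)/0.021
Step 3: t = ln(2.991)/0.021
Step 4: t = 1.096/0.021 = 52.17 s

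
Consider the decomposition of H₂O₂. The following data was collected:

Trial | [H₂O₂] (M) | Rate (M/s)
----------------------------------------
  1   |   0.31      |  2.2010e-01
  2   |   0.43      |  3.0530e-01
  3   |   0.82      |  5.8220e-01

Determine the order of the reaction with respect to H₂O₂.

first order (1)

Step 1: Compare trials to find order n where rate₂/rate₁ = ([H₂O₂]₂/[H₂O₂]₁)^n
Step 2: rate₂/rate₁ = 3.0530e-01/2.2010e-01 = 1.387
Step 3: [H₂O₂]₂/[H₂O₂]₁ = 0.43/0.31 = 1.387
Step 4: n = ln(1.387)/ln(1.387) = 1.00 ≈ 1
Step 5: The reaction is first order in H₂O₂.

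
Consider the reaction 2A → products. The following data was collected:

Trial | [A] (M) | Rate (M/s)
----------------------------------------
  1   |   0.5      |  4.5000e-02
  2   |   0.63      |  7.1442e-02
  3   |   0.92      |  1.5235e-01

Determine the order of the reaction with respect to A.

second order (2)

Step 1: Compare trials to find order n where rate₂/rate₁ = ([A]₂/[A]₁)^n
Step 2: rate₂/rate₁ = 7.1442e-02/4.5000e-02 = 1.588
Step 3: [A]₂/[A]₁ = 0.63/0.5 = 1.26
Step 4: n = ln(1.588)/ln(1.26) = 2.00 ≈ 2
Step 5: The reaction is second order in A.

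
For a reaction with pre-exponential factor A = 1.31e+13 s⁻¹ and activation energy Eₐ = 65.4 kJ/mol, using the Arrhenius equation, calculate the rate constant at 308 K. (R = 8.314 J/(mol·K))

1.06e+02 s⁻¹

Step 1: Use the Arrhenius equation: k = A × exp(-Eₐ/RT)
Step 2: Convert Eₐ to J/mol: 65.4 kJ/mol = 65400 J/mol
Step 3: Calculate the exponent: -Eₐ/(RT) = -65400/(8.314 × 308) = -25.53977
Step 4: k = 1.31e+13 × exp(-25.53977)
Step 5: k = 1.31e+13 × 8.09504e-12 = 1.0605e+02 s⁻¹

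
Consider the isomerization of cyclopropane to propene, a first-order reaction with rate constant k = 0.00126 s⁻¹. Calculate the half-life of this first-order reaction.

550.1 s

Step 1: For a first-order reaction, t₁/₂ = ln(2)/k
Step 2: t₁/₂ = ln(2)/0.00126
Step 3: t₁/₂ = 0.6931/0.00126 = 550.1 s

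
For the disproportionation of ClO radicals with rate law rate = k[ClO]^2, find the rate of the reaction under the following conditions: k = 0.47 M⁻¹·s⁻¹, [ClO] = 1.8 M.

1.523 M/s

Step 1: Identify the rate law: rate = k[ClO]^2
Step 2: Substitute values: rate = 0.47 × (1.8)^2
Step 3: Calculate: rate = 0.47 × 3.24 = 1.5228 M/s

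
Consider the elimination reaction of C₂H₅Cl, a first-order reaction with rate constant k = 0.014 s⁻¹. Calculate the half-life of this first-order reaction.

49.51 s

Step 1: For a first-order reaction, t₁/₂ = ln(2)/k
Step 2: t₁/₂ = ln(2)/0.014
Step 3: t₁/₂ = 0.6931/0.014 = 49.51 s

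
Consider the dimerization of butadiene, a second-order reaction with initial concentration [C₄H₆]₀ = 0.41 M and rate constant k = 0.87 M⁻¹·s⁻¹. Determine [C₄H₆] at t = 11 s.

0.08327 M

Step 1: For a second-order reaction: 1/[C₄H₆] = 1/[C₄H₆]₀ + kt
Step 2: 1/[C₄H₆] = 1/0.41 + 0.87 × 11
Step 3: 1/[C₄H₆] = 2.439 + 9.57 = 12.01
Step 4: [C₄H₆] = 1/12.01 = 0.08327 M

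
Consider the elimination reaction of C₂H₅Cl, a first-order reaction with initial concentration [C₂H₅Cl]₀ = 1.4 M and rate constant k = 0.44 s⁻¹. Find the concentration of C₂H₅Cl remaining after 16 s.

0.001227 M

Step 1: For a first-order reaction: [C₂H₅Cl] = [C₂H₅Cl]₀ × e^(-kt)
Step 2: [C₂H₅Cl] = 1.4 × e^(-0.44 × 16)
Step 3: [C₂H₅Cl] = 1.4 × e^(-7.04)
Step 4: [C₂H₅Cl] = 1.4 × 0.000876127 = 0.001227 M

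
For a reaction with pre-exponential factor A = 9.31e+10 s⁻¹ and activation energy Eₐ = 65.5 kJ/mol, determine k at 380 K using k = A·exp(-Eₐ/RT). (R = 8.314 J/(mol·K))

9.23e+01 s⁻¹

Step 1: Use the Arrhenius equation: k = A × exp(-Eₐ/RT)
Step 2: Convert Eₐ to J/mol: 65.5 kJ/mol = 65500 J/mol
Step 3: Calculate the exponent: -Eₐ/(RT) = -65500/(8.314 × 380) = -20.73231
Step 4: k = 9.31e+10 × exp(-20.73231)
Step 5: k = 9.31e+10 × 9.90997e-10 = 9.2262e+01 s⁻¹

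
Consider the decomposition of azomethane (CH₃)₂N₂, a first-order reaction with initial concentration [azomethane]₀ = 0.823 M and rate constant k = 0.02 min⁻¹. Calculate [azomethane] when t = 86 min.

0.1474 M

Step 1: For a first-order reaction: [azomethane] = [azomethane]₀ × e^(-kt)
Step 2: [azomethane] = 0.823 × e^(-0.02 × 86)
Step 3: [azomethane] = 0.823 × e^(-1.72)
Step 4: [azomethane] = 0.823 × 0.179066 = 0.1474 M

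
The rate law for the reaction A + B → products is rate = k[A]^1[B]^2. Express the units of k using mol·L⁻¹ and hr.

(mol·L⁻¹)⁻²·hr⁻¹

Step 1: Overall order = 1 + 2 = 3.
Step 2: rate has units mol·L⁻¹·hr⁻¹; [A]^1[B]^2 has units (mol·L⁻¹)^3.
Step 3: k = rate/([A]^1[B]^2), so units of k = (mol·L⁻¹)^(1-3)·hr⁻¹ = (mol·L⁻¹)⁻²·hr⁻¹.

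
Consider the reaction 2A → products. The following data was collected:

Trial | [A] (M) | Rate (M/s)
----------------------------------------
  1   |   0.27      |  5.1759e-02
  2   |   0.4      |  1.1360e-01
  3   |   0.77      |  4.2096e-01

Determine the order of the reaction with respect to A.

second order (2)

Step 1: Compare trials to find order n where rate₂/rate₁ = ([A]₂/[A]₁)^n
Step 2: rate₂/rate₁ = 1.1360e-01/5.1759e-02 = 2.195
Step 3: [A]₂/[A]₁ = 0.4/0.27 = 1.481
Step 4: n = ln(2.195)/ln(1.481) = 2.00 ≈ 2
Step 5: The reaction is second order in A.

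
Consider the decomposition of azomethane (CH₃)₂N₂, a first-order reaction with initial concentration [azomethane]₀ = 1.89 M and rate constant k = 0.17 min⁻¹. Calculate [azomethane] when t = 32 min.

0.008202 M

Step 1: For a first-order reaction: [azomethane] = [azomethane]₀ × e^(-kt)
Step 2: [azomethane] = 1.89 × e^(-0.17 × 32)
Step 3: [azomethane] = 1.89 × e^(-5.44)
Step 4: [azomethane] = 1.89 × 0.00433948 = 0.008202 M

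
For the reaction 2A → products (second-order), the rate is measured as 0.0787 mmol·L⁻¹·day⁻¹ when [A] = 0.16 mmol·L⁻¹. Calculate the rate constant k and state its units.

3.074 (mmol·L⁻¹)⁻¹·day⁻¹

Step 1: rate = k[A]^2, so k = rate / [A]^2.
Step 2: k = 0.0787 / (0.16)^2 = 0.0787 / 0.0256.
Step 3: k = 3.074 (mmol·L⁻¹)⁻¹·day⁻¹.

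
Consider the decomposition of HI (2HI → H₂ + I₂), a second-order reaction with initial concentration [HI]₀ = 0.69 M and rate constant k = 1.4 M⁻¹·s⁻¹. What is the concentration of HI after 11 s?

0.05935 M

Step 1: For a second-order reaction: 1/[HI] = 1/[HI]₀ + kt
Step 2: 1/[HI] = 1/0.69 + 1.4 × 11
Step 3: 1/[HI] = 1.449 + 15.4 = 16.85
Step 4: [HI] = 1/16.85 = 0.05935 M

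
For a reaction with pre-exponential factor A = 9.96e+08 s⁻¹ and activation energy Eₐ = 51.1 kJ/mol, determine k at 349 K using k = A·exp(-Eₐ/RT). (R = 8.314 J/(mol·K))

2.24e+01 s⁻¹

Step 1: Use the Arrhenius equation: k = A × exp(-Eₐ/RT)
Step 2: Convert Eₐ to J/mol: 51.1 kJ/mol = 51100 J/mol
Step 3: Calculate the exponent: -Eₐ/(RT) = -51100/(8.314 × 349) = -17.61106
Step 4: k = 9.96e+08 × exp(-17.61106)
Step 5: k = 9.96e+08 × 2.24706e-08 = 2.2381e+01 s⁻¹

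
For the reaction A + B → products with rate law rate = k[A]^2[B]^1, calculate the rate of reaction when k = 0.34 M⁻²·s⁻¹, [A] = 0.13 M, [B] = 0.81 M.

0.004654 M/s

Step 1: The rate law is rate = k[A]^2[B]^1
Step 2: Substitute: rate = 0.34 × (0.13)^2 × (0.81)^1
Step 3: rate = 0.34 × 0.0169 × 0.81 = 0.00465426 M/s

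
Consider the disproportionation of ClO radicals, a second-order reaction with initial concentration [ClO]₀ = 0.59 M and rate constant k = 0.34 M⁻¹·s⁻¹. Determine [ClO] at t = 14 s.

0.1549 M

Step 1: For a second-order reaction: 1/[ClO] = 1/[ClO]₀ + kt
Step 2: 1/[ClO] = 1/0.59 + 0.34 × 14
Step 3: 1/[ClO] = 1.695 + 4.76 = 6.455
Step 4: [ClO] = 1/6.455 = 0.1549 M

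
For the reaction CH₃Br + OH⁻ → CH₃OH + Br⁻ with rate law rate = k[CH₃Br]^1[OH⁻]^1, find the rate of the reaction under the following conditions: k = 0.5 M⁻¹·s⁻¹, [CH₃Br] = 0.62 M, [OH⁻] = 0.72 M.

0.2232 M/s

Step 1: The rate law is rate = k[CH₃Br]^1[OH⁻]^1
Step 2: Substitute: rate = 0.5 × (0.62)^1 × (0.72)^1
Step 3: rate = 0.5 × 0.62 × 0.72 = 0.2232 M/s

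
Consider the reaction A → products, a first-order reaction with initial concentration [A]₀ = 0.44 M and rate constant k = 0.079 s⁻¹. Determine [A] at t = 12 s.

0.1705 M

Step 1: For a first-order reaction: [A] = [A]₀ × e^(-kt)
Step 2: [A] = 0.44 × e^(-0.079 × 12)
Step 3: [A] = 0.44 × e^(-0.948)
Step 4: [A] = 0.44 × 0.387515 = 0.1705 M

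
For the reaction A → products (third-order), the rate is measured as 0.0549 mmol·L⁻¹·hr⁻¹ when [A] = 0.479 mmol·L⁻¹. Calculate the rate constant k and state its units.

0.4995 (mmol·L⁻¹)⁻²·hr⁻¹

Step 1: rate = k[A]^3, so k = rate / [A]^3.
Step 2: k = 0.0549 / (0.479)^3 = 0.0549 / 0.1099.
Step 3: k = 0.4995 (mmol·L⁻¹)⁻²·hr⁻¹.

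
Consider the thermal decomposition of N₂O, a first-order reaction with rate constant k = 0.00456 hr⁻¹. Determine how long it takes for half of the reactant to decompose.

152 hr

Step 1: For a first-order reaction, t₁/₂ = ln(2)/k
Step 2: t₁/₂ = ln(2)/0.00456
Step 3: t₁/₂ = 0.6931/0.00456 = 152 hr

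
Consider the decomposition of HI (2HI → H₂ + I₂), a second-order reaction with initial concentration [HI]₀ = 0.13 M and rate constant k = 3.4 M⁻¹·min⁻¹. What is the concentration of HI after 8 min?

0.02866 M

Step 1: For a second-order reaction: 1/[HI] = 1/[HI]₀ + kt
Step 2: 1/[HI] = 1/0.13 + 3.4 × 8
Step 3: 1/[HI] = 7.692 + 27.2 = 34.89
Step 4: [HI] = 1/34.89 = 0.02866 M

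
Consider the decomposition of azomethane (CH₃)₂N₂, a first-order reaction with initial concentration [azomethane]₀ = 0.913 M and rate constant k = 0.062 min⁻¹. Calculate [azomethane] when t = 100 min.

0.001853 M

Step 1: For a first-order reaction: [azomethane] = [azomethane]₀ × e^(-kt)
Step 2: [azomethane] = 0.913 × e^(-0.062 × 100)
Step 3: [azomethane] = 0.913 × e^(-6.2)
Step 4: [azomethane] = 0.913 × 0.00202943 = 0.001853 M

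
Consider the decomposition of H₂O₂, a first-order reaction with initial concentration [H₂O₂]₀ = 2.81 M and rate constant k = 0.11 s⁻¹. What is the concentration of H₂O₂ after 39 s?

0.03851 M

Step 1: For a first-order reaction: [H₂O₂] = [H₂O₂]₀ × e^(-kt)
Step 2: [H₂O₂] = 2.81 × e^(-0.11 × 39)
Step 3: [H₂O₂] = 2.81 × e^(-4.29)
Step 4: [H₂O₂] = 2.81 × 0.0137049 = 0.03851 M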